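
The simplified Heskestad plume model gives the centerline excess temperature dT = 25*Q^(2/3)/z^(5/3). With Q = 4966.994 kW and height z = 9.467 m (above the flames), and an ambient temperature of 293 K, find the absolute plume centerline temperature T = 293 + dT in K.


Q^(2/3) = 291.11
z^(5/3) = 42.366
dT = 25 * 291.11 / 42.366 = 171.78 K
T = 293 + 171.78 = 464.78 K

464.78 K


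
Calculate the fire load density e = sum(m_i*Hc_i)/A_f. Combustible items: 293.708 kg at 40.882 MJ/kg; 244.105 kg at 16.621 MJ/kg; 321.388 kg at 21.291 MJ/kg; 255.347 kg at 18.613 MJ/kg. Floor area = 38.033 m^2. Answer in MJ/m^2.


Total energy = 293.708*40.882 + 244.105*16.621 + 321.388*21.291 + 255.347*18.613
= 12007.37 + 4057.269 + 6842.672 + 4752.774
= 27660.09 MJ
e = 27660.09 / 38.033 = 727.27 MJ/m^2

727.27 MJ/m^2


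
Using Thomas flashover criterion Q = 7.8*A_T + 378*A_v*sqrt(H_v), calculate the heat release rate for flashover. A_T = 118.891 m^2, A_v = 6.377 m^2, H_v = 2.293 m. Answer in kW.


7.8*A_T = 927.35
sqrt(H_v) = 1.5143
378*A_v*sqrt(H_v) = 3650.1
Q = 927.35 + 3650.1 = 4577.5 kW

4577.5 kW


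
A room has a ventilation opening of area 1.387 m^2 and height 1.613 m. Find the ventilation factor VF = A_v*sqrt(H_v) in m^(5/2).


sqrt(H_v) = 1.2700
VF = 1.387 * 1.2700 = 1.7615 m^(5/2)

1.7615 m^(5/2)


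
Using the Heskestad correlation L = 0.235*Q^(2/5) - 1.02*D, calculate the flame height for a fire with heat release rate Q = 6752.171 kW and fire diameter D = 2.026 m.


Q^(2/5) = 34.023
0.235 * Q^(2/5) = 7.9955
1.02 * D = 2.0665
L = 5.9290 m

5.9290 m


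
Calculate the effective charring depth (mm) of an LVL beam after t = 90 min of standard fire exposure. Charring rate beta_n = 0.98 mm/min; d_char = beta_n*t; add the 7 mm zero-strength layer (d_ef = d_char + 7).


d_char = 0.98 * 90 = 88.2 mm
d_ef = 88.2 + 1.0*7 = 95.2 mm

95.2 mm


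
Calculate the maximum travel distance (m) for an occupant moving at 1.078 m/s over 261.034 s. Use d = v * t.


d = 1.078 * 261.034 = 281.39 m

281.39 m


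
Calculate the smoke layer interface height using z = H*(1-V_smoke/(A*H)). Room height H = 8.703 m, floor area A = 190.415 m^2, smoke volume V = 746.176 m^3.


V/(A*H) = 0.45027
1 - 0.45027 = 0.54973
z = 8.703 * 0.54973 = 4.7843 m

4.7843 m


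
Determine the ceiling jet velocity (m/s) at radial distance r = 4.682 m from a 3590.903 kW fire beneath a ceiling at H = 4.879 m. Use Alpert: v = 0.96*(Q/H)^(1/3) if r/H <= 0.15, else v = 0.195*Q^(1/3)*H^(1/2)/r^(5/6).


r/H = 4.682 / 4.879 = 0.95962
r/H > 0.15, so v = 0.195*Q^(1/3)*H^(1/2)/r^(5/6)
Q^(1/3) = 15.313
H^(1/2) = 2.2088
r^(5/6) = 3.6199
v = 0.195 * 15.313 * 2.2088 / 3.6199 = 1.8221 m/s

1.8221 m/s


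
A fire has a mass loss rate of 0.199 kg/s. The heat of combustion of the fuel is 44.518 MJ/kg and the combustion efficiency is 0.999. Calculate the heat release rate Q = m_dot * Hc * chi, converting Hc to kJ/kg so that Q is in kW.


Hc = 44.518 MJ/kg = 44.518 * 1000 kJ/kg = 44518 kJ/kg
Q = 0.199 kg/s * 44518 kJ/kg * 0.999 = 8850.2 kW

8850.2 kW


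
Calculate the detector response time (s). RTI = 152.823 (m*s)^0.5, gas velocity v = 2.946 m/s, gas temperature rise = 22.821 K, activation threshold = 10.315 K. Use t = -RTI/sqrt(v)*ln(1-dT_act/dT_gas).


dT_act/dT_gas = 0.45200
ln(1 - 0.45200) = -0.60147
t = -152.823 / sqrt(2.946) * -0.60147 = 53.554 s

53.554 s


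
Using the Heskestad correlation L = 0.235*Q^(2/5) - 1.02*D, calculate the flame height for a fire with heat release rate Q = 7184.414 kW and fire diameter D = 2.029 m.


Q^(2/5) = 34.878
0.235 * Q^(2/5) = 8.1964
1.02 * D = 2.0696
L = 6.1268 m

6.1268 m


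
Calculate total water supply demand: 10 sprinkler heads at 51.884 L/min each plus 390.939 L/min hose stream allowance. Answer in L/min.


Sprinkler demand = 10 * 51.884 = 518.84 L/min
Total = 518.84 + 390.939 = 909.779 L/min

909.779 L/min


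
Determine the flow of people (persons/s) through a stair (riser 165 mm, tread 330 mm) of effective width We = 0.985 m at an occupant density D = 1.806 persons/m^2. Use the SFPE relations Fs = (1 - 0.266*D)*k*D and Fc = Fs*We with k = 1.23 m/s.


1 - 0.266*D = 1 - 0.266*1.806 = 0.51960
Fs = 0.51960 * 1.23 * 1.806 = 1.1542 persons/(s*m)
Fc = 1.1542 * 0.985 = 1.1369 persons/s

1.1369 persons/s


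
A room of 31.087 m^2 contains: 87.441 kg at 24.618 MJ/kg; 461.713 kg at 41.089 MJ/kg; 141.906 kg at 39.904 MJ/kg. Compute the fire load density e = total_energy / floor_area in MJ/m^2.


Total energy = 87.441*24.618 + 461.713*41.089 + 141.906*39.904
= 2152.623 + 18971.33 + 5662.617
= 26786.57 MJ
e = 26786.57 / 31.087 = 861.66 MJ/m^2

861.66 MJ/m^2


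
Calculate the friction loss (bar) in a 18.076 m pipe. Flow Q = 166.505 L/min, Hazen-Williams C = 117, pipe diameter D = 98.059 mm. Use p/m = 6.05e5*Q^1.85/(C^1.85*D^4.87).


Q^1.85 = 12872
C^1.85 = 6701.1
D^4.87 = 4.9951e+09
p/m = 0.00023265 bar/m
p_total = 0.00023265 * 18.076 = 0.0042054 bar

0.0042054 bar


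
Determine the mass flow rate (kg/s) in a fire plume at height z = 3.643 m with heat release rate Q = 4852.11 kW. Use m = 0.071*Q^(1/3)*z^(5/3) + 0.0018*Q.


Q^(1/3) = 16.929
z^(5/3) = 8.6251
First term = 0.071 * 16.929 * 8.6251 = 10.367
Second term = 0.0018 * 4852.11 = 8.7338
m = 19.101 kg/s

19.101 kg/s


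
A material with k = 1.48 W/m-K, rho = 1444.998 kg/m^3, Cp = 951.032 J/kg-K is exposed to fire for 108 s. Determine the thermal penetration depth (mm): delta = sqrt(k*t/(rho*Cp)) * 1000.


alpha = 1.48 / (1444.998 * 951.032) = 1.0770e-06 m^2/s
alpha * t = 0.00011631
delta = sqrt(0.00011631) * 1000 = 10.785 mm

10.785 mm


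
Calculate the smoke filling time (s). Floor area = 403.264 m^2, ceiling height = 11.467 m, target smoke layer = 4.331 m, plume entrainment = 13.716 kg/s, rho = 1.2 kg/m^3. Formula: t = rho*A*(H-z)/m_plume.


H - z = 7.136 m
t = 1.2 * 403.264 * 7.136 / 13.716 = 251.77 s

251.77 s


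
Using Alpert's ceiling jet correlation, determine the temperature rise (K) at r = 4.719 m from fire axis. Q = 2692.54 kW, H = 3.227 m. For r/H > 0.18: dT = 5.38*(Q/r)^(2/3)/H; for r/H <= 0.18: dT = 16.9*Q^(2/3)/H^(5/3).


r/H = 4.719 / 3.227 = 1.4623
r/H > 0.18, so dT = 5.38*(Q/r)^(2/3)/H
Q/r = 570.57
(Q/r)^(2/3) = 68.793
dT = 5.38 * 68.793 / 3.227 = 114.69 K

114.69 K


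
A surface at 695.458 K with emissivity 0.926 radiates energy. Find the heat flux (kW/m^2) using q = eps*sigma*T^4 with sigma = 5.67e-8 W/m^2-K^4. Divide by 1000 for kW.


T^4 = 2.3393e+11
q = 0.926 * 5.67e-8 * 2.3393e+11 / 1000 = 12.282 kW/m^2

12.282 kW/m^2


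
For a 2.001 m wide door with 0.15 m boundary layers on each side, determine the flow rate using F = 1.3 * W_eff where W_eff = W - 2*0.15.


W_eff = 2.001 - 0.30 = 1.701 m
F = 1.3 * 1.701 = 2.2113 persons/s

2.2113 persons/s


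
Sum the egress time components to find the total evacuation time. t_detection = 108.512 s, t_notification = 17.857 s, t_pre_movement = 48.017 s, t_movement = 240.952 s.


Total = 108.512 + 17.857 + 48.017 + 240.952 = 415.338 s

415.338 s


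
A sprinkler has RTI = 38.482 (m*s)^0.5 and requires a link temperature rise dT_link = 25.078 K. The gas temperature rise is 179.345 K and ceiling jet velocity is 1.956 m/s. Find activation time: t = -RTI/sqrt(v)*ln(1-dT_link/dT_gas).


dT_link/dT_gas = 0.13983
ln(1 - 0.13983) = -0.15063
t = -38.482 / sqrt(1.956) * -0.15063 = 4.1445 s

4.1445 s


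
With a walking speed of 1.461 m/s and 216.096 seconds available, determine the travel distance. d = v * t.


d = 1.461 * 216.096 = 315.72 m

315.72 m


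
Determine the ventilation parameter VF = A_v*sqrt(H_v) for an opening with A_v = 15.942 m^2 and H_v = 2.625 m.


sqrt(H_v) = 1.6202
VF = 15.942 * 1.6202 = 25.829 m^(5/2)

25.829 m^(5/2)


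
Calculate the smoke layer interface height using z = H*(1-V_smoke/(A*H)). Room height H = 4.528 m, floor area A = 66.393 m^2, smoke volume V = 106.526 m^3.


V/(A*H) = 0.35435
1 - 0.35435 = 0.64565
z = 4.528 * 0.64565 = 2.9235 m

2.9235 m


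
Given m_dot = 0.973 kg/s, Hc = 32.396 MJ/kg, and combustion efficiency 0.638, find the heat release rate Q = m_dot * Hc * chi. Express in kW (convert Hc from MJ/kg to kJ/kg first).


Hc = 32.396 MJ/kg = 32.396 * 1000 kJ/kg = 32396 kJ/kg
Q = 0.973 kg/s * 32396 kJ/kg * 0.638 = 20111 kW

20111 kW


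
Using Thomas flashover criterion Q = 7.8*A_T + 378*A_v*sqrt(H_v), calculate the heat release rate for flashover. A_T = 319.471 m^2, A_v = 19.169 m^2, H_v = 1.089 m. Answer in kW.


7.8*A_T = 2491.9
sqrt(H_v) = 1.0436
378*A_v*sqrt(H_v) = 7561.5
Q = 2491.9 + 7561.5 = 10053 kW

10053 kW


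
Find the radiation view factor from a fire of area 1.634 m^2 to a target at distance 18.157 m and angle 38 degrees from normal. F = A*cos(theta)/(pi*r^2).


cos(38 deg) = 0.78801
pi*r^2 = 1035.7
F = 1.634 * 0.78801 / 1035.7 = 0.0012432

0.0012432


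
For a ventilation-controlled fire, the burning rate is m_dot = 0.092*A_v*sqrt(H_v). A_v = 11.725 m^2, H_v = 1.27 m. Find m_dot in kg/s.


sqrt(H_v) = 1.1269
m_dot = 0.092 * 11.725 * 1.1269 = 1.2156 kg/s

1.2156 kg/s


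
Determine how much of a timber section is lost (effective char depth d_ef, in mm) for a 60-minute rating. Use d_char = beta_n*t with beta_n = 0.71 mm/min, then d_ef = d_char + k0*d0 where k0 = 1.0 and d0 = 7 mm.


d_char = 0.71 * 60 = 42.6 mm
d_ef = 42.6 + 1.0*7 = 49.6 mm

49.6 mm


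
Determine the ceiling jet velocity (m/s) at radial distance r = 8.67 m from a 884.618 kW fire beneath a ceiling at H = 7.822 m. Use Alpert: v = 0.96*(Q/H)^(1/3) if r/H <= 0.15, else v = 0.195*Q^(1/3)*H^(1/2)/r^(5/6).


r/H = 8.67 / 7.822 = 1.1084
r/H > 0.15, so v = 0.195*Q^(1/3)*H^(1/2)/r^(5/6)
Q^(1/3) = 9.5996
H^(1/2) = 2.7968
r^(5/6) = 6.0490
v = 0.195 * 9.5996 * 2.7968 / 6.0490 = 0.86549 m/s

0.86549 m/s


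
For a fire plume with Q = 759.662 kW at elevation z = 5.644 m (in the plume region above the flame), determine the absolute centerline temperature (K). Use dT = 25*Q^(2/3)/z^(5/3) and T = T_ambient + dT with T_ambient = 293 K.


Q^(2/3) = 83.256
z^(5/3) = 17.891
dT = 25 * 83.256 / 17.891 = 116.33 K
T = 293 + 116.33 = 409.33 K

409.33 K


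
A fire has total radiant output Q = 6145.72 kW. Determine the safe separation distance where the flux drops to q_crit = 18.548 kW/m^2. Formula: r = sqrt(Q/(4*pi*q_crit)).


4*pi*q_crit = 233.08
Q/(4*pi*q_crit) = 26.367
r = sqrt(26.367) = 5.1349 m

5.1349 m


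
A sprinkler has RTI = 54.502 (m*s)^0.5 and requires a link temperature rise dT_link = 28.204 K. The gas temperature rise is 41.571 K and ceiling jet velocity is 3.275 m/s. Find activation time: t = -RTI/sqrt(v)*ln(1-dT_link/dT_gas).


dT_link/dT_gas = 0.67845
ln(1 - 0.67845) = -1.1346
t = -54.502 / sqrt(3.275) * -1.1346 = 34.171 s

34.171 s


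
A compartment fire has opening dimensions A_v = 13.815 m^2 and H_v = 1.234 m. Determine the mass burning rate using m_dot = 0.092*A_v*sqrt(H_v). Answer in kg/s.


sqrt(H_v) = 1.1109
m_dot = 0.092 * 13.815 * 1.1109 = 1.4119 kg/s

1.4119 kg/s


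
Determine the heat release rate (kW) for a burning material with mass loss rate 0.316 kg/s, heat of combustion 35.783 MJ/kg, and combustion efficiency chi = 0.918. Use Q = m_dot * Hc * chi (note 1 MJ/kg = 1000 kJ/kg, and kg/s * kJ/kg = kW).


Hc = 35.783 MJ/kg = 35.783 * 1000 kJ/kg = 35783 kJ/kg
Q = 0.316 kg/s * 35783 kJ/kg * 0.918 = 10380 kW

10380 kW


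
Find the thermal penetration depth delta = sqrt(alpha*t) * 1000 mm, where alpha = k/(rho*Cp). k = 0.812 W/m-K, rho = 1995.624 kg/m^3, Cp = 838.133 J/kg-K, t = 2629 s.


alpha = 0.812 / (1995.624 * 838.133) = 4.8547e-07 m^2/s
alpha * t = 0.0012763
delta = sqrt(0.0012763) * 1000 = 35.725 mm

35.725 mm


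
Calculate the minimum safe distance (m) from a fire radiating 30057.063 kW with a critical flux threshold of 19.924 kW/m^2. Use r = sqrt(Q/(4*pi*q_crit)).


4*pi*q_crit = 250.37
Q/(4*pi*q_crit) = 120.05
r = sqrt(120.05) = 10.957 m

10.957 m


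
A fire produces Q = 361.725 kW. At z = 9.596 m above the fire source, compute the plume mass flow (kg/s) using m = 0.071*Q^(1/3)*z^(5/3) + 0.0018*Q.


Q^(1/3) = 7.1251
z^(5/3) = 43.333
First term = 0.071 * 7.1251 * 43.333 = 21.921
Second term = 0.0018 * 361.725 = 0.65111
m = 22.573 kg/s

22.573 kg/s


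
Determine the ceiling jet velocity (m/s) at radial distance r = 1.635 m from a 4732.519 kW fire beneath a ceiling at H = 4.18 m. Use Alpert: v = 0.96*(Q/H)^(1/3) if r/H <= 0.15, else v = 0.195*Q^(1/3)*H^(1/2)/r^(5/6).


r/H = 1.635 / 4.18 = 0.39115
r/H > 0.15, so v = 0.195*Q^(1/3)*H^(1/2)/r^(5/6)
Q^(1/3) = 16.789
H^(1/2) = 2.0445
r^(5/6) = 1.5064
v = 0.195 * 16.789 * 2.0445 / 1.5064 = 4.4435 m/s

4.4435 m/s


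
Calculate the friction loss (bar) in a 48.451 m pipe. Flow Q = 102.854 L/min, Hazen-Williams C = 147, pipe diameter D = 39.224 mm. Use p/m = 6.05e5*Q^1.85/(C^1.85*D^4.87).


Q^1.85 = 5279.7
C^1.85 = 10222
D^4.87 = 5.7623e+07
p/m = 0.0054229 bar/m
p_total = 0.0054229 * 48.451 = 0.26274 bar

0.26274 bar


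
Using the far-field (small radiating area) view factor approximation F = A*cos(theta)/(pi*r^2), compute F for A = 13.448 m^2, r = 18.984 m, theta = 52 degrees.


cos(52 deg) = 0.61566
pi*r^2 = 1132.2
F = 13.448 * 0.61566 / 1132.2 = 0.0073126

0.0073126


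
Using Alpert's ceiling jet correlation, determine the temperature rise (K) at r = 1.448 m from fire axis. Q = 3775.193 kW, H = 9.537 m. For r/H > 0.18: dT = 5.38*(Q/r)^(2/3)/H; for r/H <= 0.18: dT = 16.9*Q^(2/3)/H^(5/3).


r/H = 1.448 / 9.537 = 0.15183
r/H <= 0.18, so dT = 16.9*Q^(2/3)/H^(5/3)
Q^(2/3) = 242.45
H^(5/3) = 42.890
dT = 16.9 * 242.45 / 42.890 = 95.534 K

95.534 K


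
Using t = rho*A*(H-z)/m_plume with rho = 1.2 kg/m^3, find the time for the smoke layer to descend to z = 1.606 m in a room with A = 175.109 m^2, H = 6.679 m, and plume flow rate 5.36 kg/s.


H - z = 5.073 m
t = 1.2 * 175.109 * 5.073 / 5.36 = 198.88 s

198.88 s


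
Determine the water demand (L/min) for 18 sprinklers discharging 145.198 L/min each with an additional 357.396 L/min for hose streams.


Sprinkler demand = 18 * 145.198 = 2613.564 L/min
Total = 2613.564 + 357.396 = 2970.96 L/min

2970.96 L/min


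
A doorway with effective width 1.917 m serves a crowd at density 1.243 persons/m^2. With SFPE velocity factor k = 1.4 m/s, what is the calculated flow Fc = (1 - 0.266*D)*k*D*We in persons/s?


1 - 0.266*D = 1 - 0.266*1.243 = 0.66936
Fs = 0.66936 * 1.4 * 1.243 = 1.1648 persons/(s*m)
Fc = 1.1648 * 1.917 = 2.2330 persons/s

2.2330 persons/s


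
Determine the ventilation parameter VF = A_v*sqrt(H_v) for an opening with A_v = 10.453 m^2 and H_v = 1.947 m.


sqrt(H_v) = 1.3953
VF = 10.453 * 1.3953 = 14.586 m^(5/2)

14.586 m^(5/2)


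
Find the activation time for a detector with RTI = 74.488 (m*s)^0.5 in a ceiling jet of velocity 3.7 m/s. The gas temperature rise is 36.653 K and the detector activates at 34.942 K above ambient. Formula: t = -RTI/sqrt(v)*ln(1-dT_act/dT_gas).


dT_act/dT_gas = 0.95332
ln(1 - 0.95332) = -3.0644
t = -74.488 / sqrt(3.7) * -3.0644 = 118.67 s

118.67 s


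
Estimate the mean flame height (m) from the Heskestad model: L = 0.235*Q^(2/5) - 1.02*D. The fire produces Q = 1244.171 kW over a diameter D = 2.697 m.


Q^(2/5) = 17.296
0.235 * Q^(2/5) = 4.0646
1.02 * D = 2.7509
L = 1.3137 m

1.3137 m


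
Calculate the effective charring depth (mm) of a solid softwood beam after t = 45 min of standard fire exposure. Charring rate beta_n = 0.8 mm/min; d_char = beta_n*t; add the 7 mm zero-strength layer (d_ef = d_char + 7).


d_char = 0.8 * 45 = 36 mm
d_ef = 36 + 1.0*7 = 43 mm

43 mm


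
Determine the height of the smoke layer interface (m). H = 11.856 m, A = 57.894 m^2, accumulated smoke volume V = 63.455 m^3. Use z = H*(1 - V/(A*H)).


V/(A*H) = 0.092447
1 - 0.092447 = 0.90755
z = 11.856 * 0.90755 = 10.760 m

10.760 m


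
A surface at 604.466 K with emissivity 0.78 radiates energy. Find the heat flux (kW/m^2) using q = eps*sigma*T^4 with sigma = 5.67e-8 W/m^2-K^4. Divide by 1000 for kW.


T^4 = 1.3350e+11
q = 0.78 * 5.67e-8 * 1.3350e+11 / 1000 = 5.9043 kW/m^2

5.9043 kW/m^2


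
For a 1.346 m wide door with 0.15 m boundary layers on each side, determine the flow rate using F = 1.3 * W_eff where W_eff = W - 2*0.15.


W_eff = 1.346 - 0.30 = 1.046 m
F = 1.3 * 1.046 = 1.3598 persons/s

1.3598 persons/s


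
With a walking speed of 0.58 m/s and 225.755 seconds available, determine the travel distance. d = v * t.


d = 0.58 * 225.755 = 130.94 m

130.94 m


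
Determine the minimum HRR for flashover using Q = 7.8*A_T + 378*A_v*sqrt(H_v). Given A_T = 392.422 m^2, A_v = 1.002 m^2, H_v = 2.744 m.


7.8*A_T = 3060.9
sqrt(H_v) = 1.6565
378*A_v*sqrt(H_v) = 627.41
Q = 3060.9 + 627.41 = 3688.3 kW

3688.3 kW


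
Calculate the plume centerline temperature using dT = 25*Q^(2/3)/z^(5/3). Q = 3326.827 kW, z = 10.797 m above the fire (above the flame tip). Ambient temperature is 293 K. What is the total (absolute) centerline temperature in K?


Q^(2/3) = 222.85
z^(5/3) = 52.744
dT = 25 * 222.85 / 52.744 = 105.63 K
T = 293 + 105.63 = 398.63 K

398.63 K


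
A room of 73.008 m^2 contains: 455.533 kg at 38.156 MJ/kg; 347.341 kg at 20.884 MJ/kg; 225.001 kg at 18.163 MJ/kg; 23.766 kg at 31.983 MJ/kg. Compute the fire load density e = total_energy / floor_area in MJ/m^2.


Total energy = 455.533*38.156 + 347.341*20.884 + 225.001*18.163 + 23.766*31.983
= 17381.32 + 7253.869 + 4086.693 + 760.1080
= 29481.99 MJ
e = 29481.99 / 73.008 = 403.82 MJ/m^2

403.82 MJ/m^2


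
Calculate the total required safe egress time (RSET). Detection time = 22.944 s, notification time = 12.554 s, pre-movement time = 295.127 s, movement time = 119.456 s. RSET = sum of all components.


Total = 22.944 + 12.554 + 295.127 + 119.456 = 450.081 s

450.081 s


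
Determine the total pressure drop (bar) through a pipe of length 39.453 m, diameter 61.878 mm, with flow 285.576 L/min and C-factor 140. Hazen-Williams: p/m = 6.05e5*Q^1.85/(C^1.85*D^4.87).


Q^1.85 = 34921
C^1.85 = 9339.8
D^4.87 = 5.3062e+08
p/m = 0.0042631 bar/m
p_total = 0.0042631 * 39.453 = 0.16819 bar

0.16819 bar


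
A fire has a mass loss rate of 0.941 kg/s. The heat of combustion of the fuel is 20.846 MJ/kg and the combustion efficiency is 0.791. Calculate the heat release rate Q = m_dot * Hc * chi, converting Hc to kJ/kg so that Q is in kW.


Hc = 20.846 MJ/kg = 20.846 * 1000 kJ/kg = 20846 kJ/kg
Q = 0.941 kg/s * 20846 kJ/kg * 0.791 = 15516 kW

15516 kW


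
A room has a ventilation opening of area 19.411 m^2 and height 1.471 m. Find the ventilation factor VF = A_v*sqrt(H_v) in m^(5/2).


sqrt(H_v) = 1.2128
VF = 19.411 * 1.2128 = 23.543 m^(5/2)

23.543 m^(5/2)


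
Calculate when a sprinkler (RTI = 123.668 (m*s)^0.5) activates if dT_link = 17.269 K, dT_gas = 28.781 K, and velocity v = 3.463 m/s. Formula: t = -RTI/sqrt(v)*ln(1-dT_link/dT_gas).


dT_link/dT_gas = 0.60001
ln(1 - 0.60001) = -0.91633
t = -123.668 / sqrt(3.463) * -0.91633 = 60.895 s

60.895 s


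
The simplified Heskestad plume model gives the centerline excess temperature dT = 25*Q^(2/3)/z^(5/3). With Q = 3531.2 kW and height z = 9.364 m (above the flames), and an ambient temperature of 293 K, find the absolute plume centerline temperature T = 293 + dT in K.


Q^(2/3) = 231.89
z^(5/3) = 41.601
dT = 25 * 231.89 / 41.601 = 139.35 K
T = 293 + 139.35 = 432.35 K

432.35 K


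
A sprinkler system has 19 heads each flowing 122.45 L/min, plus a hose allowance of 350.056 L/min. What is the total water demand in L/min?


Sprinkler demand = 19 * 122.45 = 2326.55 L/min
Total = 2326.55 + 350.056 = 2676.606 L/min

2676.606 L/min


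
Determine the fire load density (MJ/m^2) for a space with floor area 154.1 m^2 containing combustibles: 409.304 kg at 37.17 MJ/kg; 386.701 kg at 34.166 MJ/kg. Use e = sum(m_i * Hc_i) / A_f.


Total energy = 409.304*37.17 + 386.701*34.166
= 15213.83 + 13212.03
= 28425.86 MJ
e = 28425.86 / 154.1 = 184.46 MJ/m^2

184.46 MJ/m^2


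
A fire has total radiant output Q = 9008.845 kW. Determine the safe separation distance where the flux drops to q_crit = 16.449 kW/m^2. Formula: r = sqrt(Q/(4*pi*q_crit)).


4*pi*q_crit = 206.70
Q/(4*pi*q_crit) = 43.583
r = sqrt(43.583) = 6.6018 m

6.6018 m


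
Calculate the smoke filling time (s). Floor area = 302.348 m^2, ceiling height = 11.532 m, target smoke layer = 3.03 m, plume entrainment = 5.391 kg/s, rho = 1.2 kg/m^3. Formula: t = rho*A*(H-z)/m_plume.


H - z = 8.502 m
t = 1.2 * 302.348 * 8.502 / 5.391 = 572.19 s

572.19 s


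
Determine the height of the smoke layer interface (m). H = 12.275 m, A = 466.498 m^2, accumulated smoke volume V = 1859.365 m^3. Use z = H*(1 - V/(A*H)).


V/(A*H) = 0.32471
1 - 0.32471 = 0.67529
z = 12.275 * 0.67529 = 8.2892 m

8.2892 m


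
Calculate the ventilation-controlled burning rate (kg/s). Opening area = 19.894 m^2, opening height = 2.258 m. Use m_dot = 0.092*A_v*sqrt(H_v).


sqrt(H_v) = 1.5027
m_dot = 0.092 * 19.894 * 1.5027 = 2.7502 kg/s

2.7502 kg/s


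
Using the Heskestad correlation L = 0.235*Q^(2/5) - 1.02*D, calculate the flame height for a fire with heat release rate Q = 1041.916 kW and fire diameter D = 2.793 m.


Q^(2/5) = 16.111
0.235 * Q^(2/5) = 3.7862
1.02 * D = 2.8489
L = 0.93732 m

0.93732 m


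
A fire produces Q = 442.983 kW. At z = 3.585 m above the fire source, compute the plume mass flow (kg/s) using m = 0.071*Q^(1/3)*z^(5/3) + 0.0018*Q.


Q^(1/3) = 7.6231
z^(5/3) = 8.3975
First term = 0.071 * 7.6231 * 8.3975 = 4.5450
Second term = 0.0018 * 442.983 = 0.79737
m = 5.3424 kg/s

5.3424 kg/s


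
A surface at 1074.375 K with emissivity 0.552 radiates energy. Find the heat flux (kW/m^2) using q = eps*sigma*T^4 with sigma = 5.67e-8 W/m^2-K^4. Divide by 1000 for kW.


T^4 = 1.3324e+12
q = 0.552 * 5.67e-8 * 1.3324e+12 / 1000 = 41.701 kW/m^2

41.701 kW/m^2


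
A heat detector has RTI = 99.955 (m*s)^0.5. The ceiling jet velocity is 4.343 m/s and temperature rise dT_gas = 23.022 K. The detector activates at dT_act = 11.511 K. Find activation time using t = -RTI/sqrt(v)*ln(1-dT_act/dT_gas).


dT_act/dT_gas = 0.5
ln(1 - 0.5) = -0.69315
t = -99.955 / sqrt(4.343) * -0.69315 = 33.246 s

33.246 s


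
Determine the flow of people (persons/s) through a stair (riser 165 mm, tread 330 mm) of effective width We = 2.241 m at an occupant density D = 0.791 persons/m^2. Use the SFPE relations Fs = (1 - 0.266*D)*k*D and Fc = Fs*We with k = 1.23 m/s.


1 - 0.266*D = 1 - 0.266*0.791 = 0.78959
Fs = 0.78959 * 1.23 * 0.791 = 0.76822 persons/(s*m)
Fc = 0.76822 * 2.241 = 1.7216 persons/s

1.7216 persons/s


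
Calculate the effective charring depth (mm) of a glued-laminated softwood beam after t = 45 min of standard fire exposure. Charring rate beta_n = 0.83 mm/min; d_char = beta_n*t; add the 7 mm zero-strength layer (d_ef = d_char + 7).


d_char = 0.83 * 45 = 37.35 mm
d_ef = 37.35 + 1.0*7 = 44.35 mm

44.35 mm


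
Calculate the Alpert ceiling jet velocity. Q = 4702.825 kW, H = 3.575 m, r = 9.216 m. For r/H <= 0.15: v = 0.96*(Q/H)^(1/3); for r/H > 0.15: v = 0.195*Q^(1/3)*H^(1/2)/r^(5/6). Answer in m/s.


r/H = 9.216 / 3.575 = 2.5779
r/H > 0.15, so v = 0.195*Q^(1/3)*H^(1/2)/r^(5/6)
Q^(1/3) = 16.754
H^(1/2) = 1.8908
r^(5/6) = 6.3648
v = 0.195 * 16.754 * 1.8908 / 6.3648 = 0.97053 m/s

0.97053 m/s


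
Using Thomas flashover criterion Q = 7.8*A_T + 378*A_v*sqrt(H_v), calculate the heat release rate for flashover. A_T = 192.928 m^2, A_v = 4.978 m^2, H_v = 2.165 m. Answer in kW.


7.8*A_T = 1504.8
sqrt(H_v) = 1.4714
378*A_v*sqrt(H_v) = 2768.7
Q = 1504.8 + 2768.7 = 4273.5 kW

4273.5 kW


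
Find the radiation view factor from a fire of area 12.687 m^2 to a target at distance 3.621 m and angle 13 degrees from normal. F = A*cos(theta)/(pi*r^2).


cos(13 deg) = 0.97437
pi*r^2 = 41.191
F = 12.687 * 0.97437 / 41.191 = 0.30011

0.30011


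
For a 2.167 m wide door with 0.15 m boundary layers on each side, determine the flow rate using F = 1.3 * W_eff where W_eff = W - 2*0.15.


W_eff = 2.167 - 0.30 = 1.867 m
F = 1.3 * 1.867 = 2.4271 persons/s

2.4271 persons/s


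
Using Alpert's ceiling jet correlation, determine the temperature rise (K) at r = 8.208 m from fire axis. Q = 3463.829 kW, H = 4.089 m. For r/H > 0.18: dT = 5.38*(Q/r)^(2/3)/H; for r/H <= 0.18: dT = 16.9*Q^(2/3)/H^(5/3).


r/H = 8.208 / 4.089 = 2.0073
r/H > 0.18, so dT = 5.38*(Q/r)^(2/3)/H
Q/r = 422.01
(Q/r)^(2/3) = 56.262
dT = 5.38 * 56.262 / 4.089 = 74.025 K

74.025 K


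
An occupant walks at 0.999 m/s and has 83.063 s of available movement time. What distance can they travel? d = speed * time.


d = 0.999 * 83.063 = 82.980 m

82.980 m


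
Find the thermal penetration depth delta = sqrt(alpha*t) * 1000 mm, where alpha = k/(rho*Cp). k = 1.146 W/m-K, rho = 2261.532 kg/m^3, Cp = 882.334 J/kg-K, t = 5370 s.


alpha = 1.146 / (2261.532 * 882.334) = 5.7431e-07 m^2/s
alpha * t = 0.0030841
delta = sqrt(0.0030841) * 1000 = 55.534 mm

55.534 mm


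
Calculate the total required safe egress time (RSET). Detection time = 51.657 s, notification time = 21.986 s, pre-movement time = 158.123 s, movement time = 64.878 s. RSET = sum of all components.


Total = 51.657 + 21.986 + 158.123 + 64.878 = 296.644 s

296.644 s


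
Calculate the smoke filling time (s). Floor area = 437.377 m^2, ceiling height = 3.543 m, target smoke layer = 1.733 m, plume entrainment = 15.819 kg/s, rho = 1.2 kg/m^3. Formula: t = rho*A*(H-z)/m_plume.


H - z = 1.81 m
t = 1.2 * 437.377 * 1.81 / 15.819 = 60.053 s

60.053 s


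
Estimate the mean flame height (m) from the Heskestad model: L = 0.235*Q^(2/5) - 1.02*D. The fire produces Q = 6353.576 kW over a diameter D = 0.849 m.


Q^(2/5) = 33.205
0.235 * Q^(2/5) = 7.8032
1.02 * D = 0.86598
L = 6.9373 m

6.9373 m


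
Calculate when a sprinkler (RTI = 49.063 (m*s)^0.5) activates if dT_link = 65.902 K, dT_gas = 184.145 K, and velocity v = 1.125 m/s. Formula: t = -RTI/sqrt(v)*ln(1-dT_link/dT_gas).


dT_link/dT_gas = 0.35788
ln(1 - 0.35788) = -0.44298
t = -49.063 / sqrt(1.125) * -0.44298 = 20.491 s

20.491 s


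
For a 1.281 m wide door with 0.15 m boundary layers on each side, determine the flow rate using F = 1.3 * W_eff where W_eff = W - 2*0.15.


W_eff = 1.281 - 0.30 = 0.981 m
F = 1.3 * 0.981 = 1.2753 persons/s

1.2753 persons/s


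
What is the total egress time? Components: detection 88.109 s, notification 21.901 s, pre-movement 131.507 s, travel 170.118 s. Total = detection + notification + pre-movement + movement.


Total = 88.109 + 21.901 + 131.507 + 170.118 = 411.635 s

411.635 s


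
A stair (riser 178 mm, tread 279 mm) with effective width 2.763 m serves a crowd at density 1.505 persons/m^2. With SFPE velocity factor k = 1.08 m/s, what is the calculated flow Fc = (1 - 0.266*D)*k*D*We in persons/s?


1 - 0.266*D = 1 - 0.266*1.505 = 0.59967
Fs = 0.59967 * 1.08 * 1.505 = 0.97470 persons/(s*m)
Fc = 0.97470 * 2.763 = 2.6931 persons/s

2.6931 persons/s


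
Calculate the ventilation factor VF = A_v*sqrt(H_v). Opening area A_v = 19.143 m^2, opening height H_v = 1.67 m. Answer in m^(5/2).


sqrt(H_v) = 1.2923
VF = 19.143 * 1.2923 = 24.738 m^(5/2)

24.738 m^(5/2)


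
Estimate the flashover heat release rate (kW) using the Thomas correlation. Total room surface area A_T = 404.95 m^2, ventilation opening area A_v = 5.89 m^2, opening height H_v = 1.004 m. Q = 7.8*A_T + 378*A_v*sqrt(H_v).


7.8*A_T = 3158.61
sqrt(H_v) = 1.0020
378*A_v*sqrt(H_v) = 2230.9
Q = 3158.61 + 2230.9 = 5389.5 kW

5389.5 kW


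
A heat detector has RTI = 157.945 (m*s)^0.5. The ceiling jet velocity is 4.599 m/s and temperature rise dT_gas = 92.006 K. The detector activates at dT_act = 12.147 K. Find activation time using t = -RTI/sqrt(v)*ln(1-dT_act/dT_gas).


dT_act/dT_gas = 0.13202
ln(1 - 0.13202) = -0.14159
t = -157.945 / sqrt(4.599) * -0.14159 = 10.428 s

10.428 s


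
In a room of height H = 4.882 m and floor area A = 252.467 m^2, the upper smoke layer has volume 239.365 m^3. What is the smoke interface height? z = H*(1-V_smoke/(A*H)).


V/(A*H) = 0.19420
1 - 0.19420 = 0.80580
z = 4.882 * 0.80580 = 3.9339 m

3.9339 m


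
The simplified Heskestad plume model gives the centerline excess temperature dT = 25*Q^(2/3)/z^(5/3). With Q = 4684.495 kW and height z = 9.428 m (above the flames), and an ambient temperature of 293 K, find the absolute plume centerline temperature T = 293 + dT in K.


Q^(2/3) = 279.97
z^(5/3) = 42.076
dT = 25 * 279.97 / 42.076 = 166.35 K
T = 293 + 166.35 = 459.35 K

459.35 K


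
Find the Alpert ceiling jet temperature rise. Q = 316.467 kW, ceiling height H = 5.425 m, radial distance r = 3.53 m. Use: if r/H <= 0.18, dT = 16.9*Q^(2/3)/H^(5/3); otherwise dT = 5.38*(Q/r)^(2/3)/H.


r/H = 3.53 / 5.425 = 0.65069
r/H > 0.18, so dT = 5.38*(Q/r)^(2/3)/H
Q/r = 89.651
(Q/r)^(2/3) = 20.031
dT = 5.38 * 20.031 / 5.425 = 19.865 K

19.865 K


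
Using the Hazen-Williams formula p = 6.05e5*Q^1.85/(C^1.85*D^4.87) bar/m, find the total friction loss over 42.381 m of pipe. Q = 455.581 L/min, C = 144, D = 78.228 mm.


Q^1.85 = 82860
C^1.85 = 9839.4
D^4.87 = 1.6622e+09
p/m = 0.0030652 bar/m
p_total = 0.0030652 * 42.381 = 0.12991 bar

0.12991 bar


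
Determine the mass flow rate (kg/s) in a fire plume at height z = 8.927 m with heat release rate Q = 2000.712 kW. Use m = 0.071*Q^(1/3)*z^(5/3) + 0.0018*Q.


Q^(1/3) = 12.601
z^(5/3) = 38.416
First term = 0.071 * 12.601 * 38.416 = 34.369
Second term = 0.0018 * 2000.712 = 3.6013
m = 37.970 kg/s

37.970 kg/s


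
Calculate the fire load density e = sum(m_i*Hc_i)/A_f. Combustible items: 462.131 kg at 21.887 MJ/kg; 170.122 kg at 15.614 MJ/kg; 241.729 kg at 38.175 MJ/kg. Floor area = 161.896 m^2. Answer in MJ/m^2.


Total energy = 462.131*21.887 + 170.122*15.614 + 241.729*38.175
= 10114.66 + 2656.285 + 9228.005
= 21998.95 MJ
e = 21998.95 / 161.896 = 135.88 MJ/m^2

135.88 MJ/m^2


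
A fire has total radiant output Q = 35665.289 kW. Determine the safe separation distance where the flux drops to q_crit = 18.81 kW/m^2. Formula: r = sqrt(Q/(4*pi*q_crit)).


4*pi*q_crit = 236.37
Q/(4*pi*q_crit) = 150.89
r = sqrt(150.89) = 12.284 m

12.284 m


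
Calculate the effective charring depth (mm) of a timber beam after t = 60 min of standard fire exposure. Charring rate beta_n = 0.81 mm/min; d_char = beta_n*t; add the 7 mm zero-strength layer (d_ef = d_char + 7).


d_char = 0.81 * 60 = 48.6 mm
d_ef = 48.6 + 1.0*7 = 55.6 mm

55.6 mm


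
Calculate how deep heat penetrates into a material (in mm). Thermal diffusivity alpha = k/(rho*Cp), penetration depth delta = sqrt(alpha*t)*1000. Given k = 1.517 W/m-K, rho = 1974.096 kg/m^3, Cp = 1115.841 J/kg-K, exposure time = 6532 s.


alpha = 1.517 / (1974.096 * 1115.841) = 6.8868e-07 m^2/s
alpha * t = 0.0044984
delta = sqrt(0.0044984) * 1000 = 67.070 mm

67.070 mm


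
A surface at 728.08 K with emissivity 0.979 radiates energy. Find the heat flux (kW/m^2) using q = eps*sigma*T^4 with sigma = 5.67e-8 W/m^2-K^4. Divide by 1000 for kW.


T^4 = 2.8101e+11
q = 0.979 * 5.67e-8 * 2.8101e+11 / 1000 = 15.598 kW/m^2

15.598 kW/m^2


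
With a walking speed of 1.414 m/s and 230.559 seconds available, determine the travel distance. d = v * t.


d = 1.414 * 230.559 = 326.01 m

326.01 m


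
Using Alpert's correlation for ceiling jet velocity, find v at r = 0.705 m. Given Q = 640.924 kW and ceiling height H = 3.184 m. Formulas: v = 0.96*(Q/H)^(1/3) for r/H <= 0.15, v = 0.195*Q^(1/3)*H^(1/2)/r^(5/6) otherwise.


r/H = 0.705 / 3.184 = 0.22142
r/H > 0.15, so v = 0.195*Q^(1/3)*H^(1/2)/r^(5/6)
Q^(1/3) = 8.6219
H^(1/2) = 1.7844
r^(5/6) = 0.74729
v = 0.195 * 8.6219 * 1.7844 / 0.74729 = 4.0145 m/s

4.0145 m/s


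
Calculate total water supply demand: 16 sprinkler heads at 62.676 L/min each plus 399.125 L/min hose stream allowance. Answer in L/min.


Sprinkler demand = 16 * 62.676 = 1002.816 L/min
Total = 1002.816 + 399.125 = 1401.941 L/min

1401.941 L/min


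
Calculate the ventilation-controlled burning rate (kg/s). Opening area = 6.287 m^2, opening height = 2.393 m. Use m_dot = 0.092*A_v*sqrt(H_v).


sqrt(H_v) = 1.5469
m_dot = 0.092 * 6.287 * 1.5469 = 0.89475 kg/s

0.89475 kg/s


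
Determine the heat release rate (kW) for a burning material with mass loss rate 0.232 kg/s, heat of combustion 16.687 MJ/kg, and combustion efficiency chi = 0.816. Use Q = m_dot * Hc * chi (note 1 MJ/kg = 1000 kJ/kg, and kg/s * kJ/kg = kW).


Hc = 16.687 MJ/kg = 16.687 * 1000 kJ/kg = 16687 kJ/kg
Q = 0.232 kg/s * 16687 kJ/kg * 0.816 = 3159.0 kW

3159.0 kW


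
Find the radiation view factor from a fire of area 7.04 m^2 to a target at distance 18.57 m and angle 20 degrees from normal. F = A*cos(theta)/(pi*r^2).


cos(20 deg) = 0.93969
pi*r^2 = 1083.4
F = 7.04 * 0.93969 / 1083.4 = 0.0061064

0.0061064


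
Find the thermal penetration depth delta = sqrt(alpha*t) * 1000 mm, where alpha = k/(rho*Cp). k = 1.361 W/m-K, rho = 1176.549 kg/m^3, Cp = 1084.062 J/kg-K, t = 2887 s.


alpha = 1.361 / (1176.549 * 1084.062) = 1.0671e-06 m^2/s
alpha * t = 0.0030806
delta = sqrt(0.0030806) * 1000 = 55.504 mm

55.504 mm


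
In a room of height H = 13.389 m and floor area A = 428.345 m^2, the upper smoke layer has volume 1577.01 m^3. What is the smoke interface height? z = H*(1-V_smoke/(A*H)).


V/(A*H) = 0.27497
1 - 0.27497 = 0.72503
z = 13.389 * 0.72503 = 9.7074 m

9.7074 m


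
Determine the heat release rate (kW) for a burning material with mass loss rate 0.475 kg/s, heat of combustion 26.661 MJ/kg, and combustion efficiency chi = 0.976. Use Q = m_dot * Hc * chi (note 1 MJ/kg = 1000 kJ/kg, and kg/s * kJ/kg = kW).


Hc = 26.661 MJ/kg = 26.661 * 1000 kJ/kg = 26661 kJ/kg
Q = 0.475 kg/s * 26661 kJ/kg * 0.976 = 12360 kW

12360 kW


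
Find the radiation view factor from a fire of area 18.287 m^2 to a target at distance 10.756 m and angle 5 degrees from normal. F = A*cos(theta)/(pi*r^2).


cos(5 deg) = 0.99619
pi*r^2 = 363.46
F = 18.287 * 0.99619 / 363.46 = 0.050123

0.050123


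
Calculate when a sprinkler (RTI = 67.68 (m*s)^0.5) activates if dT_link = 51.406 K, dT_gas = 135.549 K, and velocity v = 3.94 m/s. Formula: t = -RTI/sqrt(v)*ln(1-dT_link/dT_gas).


dT_link/dT_gas = 0.37924
ln(1 - 0.37924) = -0.47682
t = -67.68 / sqrt(3.94) * -0.47682 = 16.258 s

16.258 s


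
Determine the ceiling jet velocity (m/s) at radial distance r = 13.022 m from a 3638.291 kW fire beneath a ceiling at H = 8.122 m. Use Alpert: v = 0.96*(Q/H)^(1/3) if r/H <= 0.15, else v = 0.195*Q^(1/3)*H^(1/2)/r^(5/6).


r/H = 13.022 / 8.122 = 1.6033
r/H > 0.15, so v = 0.195*Q^(1/3)*H^(1/2)/r^(5/6)
Q^(1/3) = 15.380
H^(1/2) = 2.8499
r^(5/6) = 8.4898
v = 0.195 * 15.380 * 2.8499 / 8.4898 = 1.0068 m/s

1.0068 m/s


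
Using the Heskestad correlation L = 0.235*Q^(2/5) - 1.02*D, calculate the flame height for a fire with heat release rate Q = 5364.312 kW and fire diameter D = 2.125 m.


Q^(2/5) = 31.032
0.235 * Q^(2/5) = 7.2925
1.02 * D = 2.1675
L = 5.1250 m

5.1250 m


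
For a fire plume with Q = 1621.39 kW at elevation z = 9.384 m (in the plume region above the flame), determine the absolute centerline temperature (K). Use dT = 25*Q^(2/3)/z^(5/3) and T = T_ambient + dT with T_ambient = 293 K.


Q^(2/3) = 138.01
z^(5/3) = 41.749
dT = 25 * 138.01 / 41.749 = 82.645 K
T = 293 + 82.645 = 375.65 K

375.65 K


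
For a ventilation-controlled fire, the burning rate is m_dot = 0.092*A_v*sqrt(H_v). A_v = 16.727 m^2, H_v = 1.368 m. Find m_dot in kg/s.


sqrt(H_v) = 1.1696
m_dot = 0.092 * 16.727 * 1.1696 = 1.7999 kg/s

1.7999 kg/s


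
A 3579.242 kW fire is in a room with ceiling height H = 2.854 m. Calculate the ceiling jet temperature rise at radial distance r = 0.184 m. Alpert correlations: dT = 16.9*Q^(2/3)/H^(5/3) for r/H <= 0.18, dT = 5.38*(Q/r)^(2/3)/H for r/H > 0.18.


r/H = 0.184 / 2.854 = 0.064471
r/H <= 0.18, so dT = 16.9*Q^(2/3)/H^(5/3)
Q^(2/3) = 233.99
H^(5/3) = 5.7424
dT = 16.9 * 233.99 / 5.7424 = 688.64 K

688.64 K


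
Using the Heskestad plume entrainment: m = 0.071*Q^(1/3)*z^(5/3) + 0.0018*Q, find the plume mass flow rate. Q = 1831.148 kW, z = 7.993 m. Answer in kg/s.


Q^(1/3) = 12.234
z^(5/3) = 31.953
First term = 0.071 * 12.234 * 31.953 = 27.756
Second term = 0.0018 * 1831.148 = 3.2961
m = 31.052 kg/s

31.052 kg/s


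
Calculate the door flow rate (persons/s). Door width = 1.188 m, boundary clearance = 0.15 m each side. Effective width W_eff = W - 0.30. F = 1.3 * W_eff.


W_eff = 1.188 - 0.30 = 0.888 m
F = 1.3 * 0.888 = 1.1544 persons/s

1.1544 persons/s


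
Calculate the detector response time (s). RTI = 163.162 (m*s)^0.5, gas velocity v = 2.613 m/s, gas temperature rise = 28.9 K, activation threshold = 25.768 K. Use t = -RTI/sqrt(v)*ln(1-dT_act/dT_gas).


dT_act/dT_gas = 0.89163
ln(1 - 0.89163) = -2.2222
t = -163.162 / sqrt(2.613) * -2.2222 = 224.30 s

224.30 s


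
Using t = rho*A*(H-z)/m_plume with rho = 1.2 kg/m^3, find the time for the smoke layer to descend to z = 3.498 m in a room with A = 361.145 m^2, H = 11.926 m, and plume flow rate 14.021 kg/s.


H - z = 8.428 m
t = 1.2 * 361.145 * 8.428 / 14.021 = 260.50 s

260.50 s


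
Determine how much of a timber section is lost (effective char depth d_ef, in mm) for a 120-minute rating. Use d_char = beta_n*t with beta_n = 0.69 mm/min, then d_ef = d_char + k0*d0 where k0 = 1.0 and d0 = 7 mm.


d_char = 0.69 * 120 = 82.8 mm
d_ef = 82.8 + 1.0*7 = 89.8 mm

89.8 mm


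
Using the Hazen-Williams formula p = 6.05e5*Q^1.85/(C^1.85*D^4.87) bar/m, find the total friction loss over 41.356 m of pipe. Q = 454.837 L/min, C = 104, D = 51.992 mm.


Q^1.85 = 82610
C^1.85 = 5389.0
D^4.87 = 2.2731e+08
p/m = 0.040801 bar/m
p_total = 0.040801 * 41.356 = 1.6873 bar

1.6873 bar


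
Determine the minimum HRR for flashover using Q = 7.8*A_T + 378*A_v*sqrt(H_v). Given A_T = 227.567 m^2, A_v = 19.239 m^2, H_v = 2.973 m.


7.8*A_T = 1775.0
sqrt(H_v) = 1.7242
378*A_v*sqrt(H_v) = 12539
Q = 1775.0 + 12539 = 14314 kW

14314 kW


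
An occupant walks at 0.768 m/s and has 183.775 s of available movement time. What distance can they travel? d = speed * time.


d = 0.768 * 183.775 = 141.14 m

141.14 m


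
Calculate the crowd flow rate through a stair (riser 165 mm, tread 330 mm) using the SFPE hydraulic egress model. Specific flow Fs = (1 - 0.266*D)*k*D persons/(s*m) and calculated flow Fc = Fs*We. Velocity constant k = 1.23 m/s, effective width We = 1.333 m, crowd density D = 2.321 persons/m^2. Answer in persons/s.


1 - 0.266*D = 1 - 0.266*2.321 = 0.38261
Fs = 0.38261 * 1.23 * 2.321 = 1.0923 persons/(s*m)
Fc = 1.0923 * 1.333 = 1.4560 persons/s

1.4560 persons/s


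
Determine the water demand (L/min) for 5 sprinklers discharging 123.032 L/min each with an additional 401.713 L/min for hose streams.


Sprinkler demand = 5 * 123.032 = 615.16 L/min
Total = 615.16 + 401.713 = 1016.873 L/min

1016.873 L/min


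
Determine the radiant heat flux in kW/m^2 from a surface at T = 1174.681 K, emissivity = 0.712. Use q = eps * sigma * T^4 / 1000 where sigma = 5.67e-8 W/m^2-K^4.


T^4 = 1.9041e+12
q = 0.712 * 5.67e-8 * 1.9041e+12 / 1000 = 76.868 kW/m^2

76.868 kW/m^2


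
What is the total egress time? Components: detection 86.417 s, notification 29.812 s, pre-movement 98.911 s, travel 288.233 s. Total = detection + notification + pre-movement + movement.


Total = 86.417 + 29.812 + 98.911 + 288.233 = 503.373 s

503.373 s


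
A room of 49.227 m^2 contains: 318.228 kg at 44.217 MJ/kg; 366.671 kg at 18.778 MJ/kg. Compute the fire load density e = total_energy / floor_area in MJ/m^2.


Total energy = 318.228*44.217 + 366.671*18.778
= 14071.09 + 6885.348
= 20956.44 MJ
e = 20956.44 / 49.227 = 425.71 MJ/m^2

425.71 MJ/m^2


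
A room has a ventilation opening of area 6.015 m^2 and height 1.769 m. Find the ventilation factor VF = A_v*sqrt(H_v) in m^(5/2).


sqrt(H_v) = 1.3300
VF = 6.015 * 1.3300 = 8.0002 m^(5/2)

8.0002 m^(5/2)
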